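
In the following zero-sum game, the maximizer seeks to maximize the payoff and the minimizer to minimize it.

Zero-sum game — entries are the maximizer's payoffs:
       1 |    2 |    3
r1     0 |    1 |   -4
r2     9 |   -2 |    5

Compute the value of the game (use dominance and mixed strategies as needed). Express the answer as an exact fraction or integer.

-1/4

Column 1 is strictly dominated by 3 for the minimizer (it gives the maximizer more in every row).
The remaining 2×2 game on (r1, r2) × (2, 3) has no saddle point. Let the maximizer play r1 with probability p; indifference gives p − 2(1−p) = −4p + 5(1−p), so p = 7/12.
Similarly the minimizer's optimal q on 2 is 3/4, and the value is 1·(3/4) + (-4)·(1/4) = -1/4.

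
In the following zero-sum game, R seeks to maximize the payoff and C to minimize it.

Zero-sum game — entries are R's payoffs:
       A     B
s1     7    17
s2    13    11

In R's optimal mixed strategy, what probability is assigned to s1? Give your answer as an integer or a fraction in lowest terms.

Row minima are 7 and 11, so R's maximin is 11; column maxima are 13 and 17, so C's minimax is 13. These differ, so the equilibrium is in mixed strategies.
Let R play s1 with probability p. C is indifferent when 7p + 13(1−p) = 17p + 11(1−p), giving p = 1/6.

1/6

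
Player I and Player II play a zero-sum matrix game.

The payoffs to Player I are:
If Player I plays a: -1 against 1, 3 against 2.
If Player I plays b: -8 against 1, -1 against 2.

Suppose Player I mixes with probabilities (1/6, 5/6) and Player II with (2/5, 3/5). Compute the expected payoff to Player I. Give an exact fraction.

-44/15

Against (2/5, 3/5), each row's expected payoff is a: 7/5; b: -19/5.
Taking the (1/6, 5/6)-weighted average: (1/6)·(7/5) + (5/6)·(-19/5) = -44/15.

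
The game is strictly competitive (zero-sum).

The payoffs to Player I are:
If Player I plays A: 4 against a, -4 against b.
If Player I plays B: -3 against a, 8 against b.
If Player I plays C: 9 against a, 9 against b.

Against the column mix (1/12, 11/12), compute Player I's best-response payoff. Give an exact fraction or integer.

A: (4)·(1/12) + (-4)·(11/12) = -10/3.
B: (-3)·(1/12) + (8)·(11/12) = 85/12.
C: (9)·(1/12) + (9)·(11/12) = 9.
The best pure response is C with expected payoff 9.

9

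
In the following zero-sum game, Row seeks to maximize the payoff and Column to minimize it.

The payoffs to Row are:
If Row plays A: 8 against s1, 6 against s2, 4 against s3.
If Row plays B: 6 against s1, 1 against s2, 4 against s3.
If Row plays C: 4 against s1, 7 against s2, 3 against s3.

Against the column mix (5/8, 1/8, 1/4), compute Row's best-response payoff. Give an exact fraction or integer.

27/4

A: (8)·(5/8) + (6)·(1/8) + (4)·(1/4) = 27/4.
B: (6)·(5/8) + (1)·(1/8) + (4)·(1/4) = 39/8.
C: (4)·(5/8) + (7)·(1/8) + (3)·(1/4) = 33/8.
The best pure response is A with expected payoff 27/4.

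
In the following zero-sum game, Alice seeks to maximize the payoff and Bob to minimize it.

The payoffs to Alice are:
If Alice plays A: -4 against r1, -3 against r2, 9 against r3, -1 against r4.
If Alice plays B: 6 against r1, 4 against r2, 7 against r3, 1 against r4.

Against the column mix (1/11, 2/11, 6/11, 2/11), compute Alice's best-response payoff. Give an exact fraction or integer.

A: (-4)·(1/11) + (-3)·(2/11) + (9)·(6/11) + (-1)·(2/11) = 42/11.
B: (6)·(1/11) + (4)·(2/11) + (7)·(6/11) + (1)·(2/11) = 58/11.
The best pure response is B with expected payoff 58/11.

58/11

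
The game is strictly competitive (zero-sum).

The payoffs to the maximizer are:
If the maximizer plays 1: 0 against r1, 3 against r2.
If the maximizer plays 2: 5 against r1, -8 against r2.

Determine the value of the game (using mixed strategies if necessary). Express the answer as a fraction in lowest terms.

15/16

Row minima are 0 and -8, so the maximizer's maximin is 0; column maxima are 5 and 3, so the minimizer's minimax is 3. These differ, so the equilibrium is in mixed strategies.
Let the maximizer play 1 with probability p. The minimizer is indifferent when 5(1−p) = 3p − 8(1−p), giving p = 13/16.
Let the minimizer play r1 with probability q. The maximizer is indifferent when 3(1−q) = 5q − 8(1−q), giving q = 11/16.
The value is 0·(11/16) + (3)·(5/16) = 15/16.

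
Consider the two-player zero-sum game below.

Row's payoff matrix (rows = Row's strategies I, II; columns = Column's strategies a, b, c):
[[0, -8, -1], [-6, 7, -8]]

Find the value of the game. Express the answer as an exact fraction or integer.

-71/22

Column a is strictly dominated by c for Column (it gives Row more in every row).
The remaining 2×2 game on (I, II) × (b, c) has no saddle point. Let Row play I with probability p; indifference gives −8p + 7(1−p) = −p − 8(1−p), so p = 15/22.
Similarly Column's optimal q on b is 7/22, and the value is -8·(7/22) + (-1)·(15/22) = -71/22.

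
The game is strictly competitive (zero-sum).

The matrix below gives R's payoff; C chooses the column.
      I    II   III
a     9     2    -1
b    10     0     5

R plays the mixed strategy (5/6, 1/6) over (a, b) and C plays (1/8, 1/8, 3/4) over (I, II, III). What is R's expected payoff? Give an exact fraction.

65/48

Against (1/8, 1/8, 3/4), each row's expected payoff is a: 5/8; b: 5.
Taking the (5/6, 1/6)-weighted average: (5/6)·(5/8) + (1/6)·(5) = 65/48.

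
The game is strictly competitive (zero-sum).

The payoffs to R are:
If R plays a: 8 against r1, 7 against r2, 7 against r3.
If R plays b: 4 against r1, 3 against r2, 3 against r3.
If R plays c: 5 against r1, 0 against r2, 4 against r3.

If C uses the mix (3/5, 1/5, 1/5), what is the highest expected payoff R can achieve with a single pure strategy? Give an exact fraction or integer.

a: (8)·(3/5) + (7)·(1/5) + (7)·(1/5) = 38/5.
b: (4)·(3/5) + (3)·(1/5) + (3)·(1/5) = 18/5.
c: (5)·(3/5) + (0)·(1/5) + (4)·(1/5) = 19/5.
The best pure response is a with expected payoff 38/5.

38/5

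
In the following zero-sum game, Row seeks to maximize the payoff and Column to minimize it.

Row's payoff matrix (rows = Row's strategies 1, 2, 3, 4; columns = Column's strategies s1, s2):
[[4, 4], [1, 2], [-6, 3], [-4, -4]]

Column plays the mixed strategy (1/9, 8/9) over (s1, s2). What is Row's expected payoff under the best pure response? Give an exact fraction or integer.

1: (4)·(1/9) + (4)·(8/9) = 4.
2: (1)·(1/9) + (2)·(8/9) = 17/9.
3: (-6)·(1/9) + (3)·(8/9) = 2.
4: (-4)·(1/9) + (-4)·(8/9) = -4.
The best pure response is 1 with expected payoff 4.

4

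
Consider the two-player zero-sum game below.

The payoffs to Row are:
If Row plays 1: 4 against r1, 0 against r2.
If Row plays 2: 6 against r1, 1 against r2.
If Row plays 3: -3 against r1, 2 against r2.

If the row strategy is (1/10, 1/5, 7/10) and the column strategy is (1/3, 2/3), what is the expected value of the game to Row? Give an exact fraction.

9/10

Against (1/3, 2/3), each row's expected payoff is 1: 4/3; 2: 8/3; 3: 1/3.
Taking the (1/10, 1/5, 7/10)-weighted average: (1/10)·(4/3) + (1/5)·(8/3) + (7/10)·(1/3) = 9/10.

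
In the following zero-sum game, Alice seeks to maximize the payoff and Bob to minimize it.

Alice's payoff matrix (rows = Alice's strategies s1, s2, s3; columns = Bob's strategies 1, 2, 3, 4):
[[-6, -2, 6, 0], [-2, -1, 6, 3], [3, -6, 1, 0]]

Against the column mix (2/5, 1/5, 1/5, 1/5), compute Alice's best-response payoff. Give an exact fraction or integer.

4/5

s1: (-6)·(2/5) + (-2)·(1/5) + (6)·(1/5) + (0)·(1/5) = -8/5.
s2: (-2)·(2/5) + (-1)·(1/5) + (6)·(1/5) + (3)·(1/5) = 4/5.
s3: (3)·(2/5) + (-6)·(1/5) + (1)·(1/5) + (0)·(1/5) = 1/5.
The best pure response is s2 with expected payoff 4/5.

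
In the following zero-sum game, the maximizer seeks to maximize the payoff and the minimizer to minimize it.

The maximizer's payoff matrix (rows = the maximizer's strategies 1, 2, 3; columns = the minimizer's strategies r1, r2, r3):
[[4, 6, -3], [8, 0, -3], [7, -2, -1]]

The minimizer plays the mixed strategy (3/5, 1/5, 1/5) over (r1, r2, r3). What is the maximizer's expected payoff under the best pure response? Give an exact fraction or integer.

1: (4)·(3/5) + (6)·(1/5) + (-3)·(1/5) = 3.
2: (8)·(3/5) + (0)·(1/5) + (-3)·(1/5) = 21/5.
3: (7)·(3/5) + (-2)·(1/5) + (-1)·(1/5) = 18/5.
The best pure response is 2 with expected payoff 21/5.

21/5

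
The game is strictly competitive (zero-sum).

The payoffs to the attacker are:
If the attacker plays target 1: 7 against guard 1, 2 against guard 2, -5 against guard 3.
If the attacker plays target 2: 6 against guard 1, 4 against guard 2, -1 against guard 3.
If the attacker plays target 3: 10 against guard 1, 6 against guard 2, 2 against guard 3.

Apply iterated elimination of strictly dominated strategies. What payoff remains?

Row target 1 is strictly dominated by row target 3 (10>7, 6>2, 2>-5); eliminate target 1.
Column guard 1 is strictly dominated by guard 2 for the defender (4<6, 6<10); eliminate guard 1.
Column guard 2 is strictly dominated by guard 3 for the defender (-1<4, 2<6); eliminate guard 2.
Row target 2 is strictly dominated by row target 3 (2>-1); eliminate target 2.
Only (target 3, guard 3) remains, with payoff 2.

2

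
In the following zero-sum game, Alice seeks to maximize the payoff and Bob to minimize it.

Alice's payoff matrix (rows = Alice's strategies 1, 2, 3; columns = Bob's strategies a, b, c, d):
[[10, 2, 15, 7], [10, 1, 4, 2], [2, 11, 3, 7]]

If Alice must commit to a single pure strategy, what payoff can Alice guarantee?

The worst-case payoff for each row is 1: 2, 2: 1, 3: 2.
The best of these is 2.

2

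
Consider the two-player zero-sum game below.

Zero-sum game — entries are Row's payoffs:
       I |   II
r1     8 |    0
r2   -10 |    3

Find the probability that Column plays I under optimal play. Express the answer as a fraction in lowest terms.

1/7

Row minima are 0 and -10, so Row's maximin is 0; column maxima are 8 and 3, so Column's minimax is 3. These differ, so the equilibrium is in mixed strategies.
Let Column play I with probability q. Row is indifferent when 8q = −10q + 3(1−q), giving q = 1/7.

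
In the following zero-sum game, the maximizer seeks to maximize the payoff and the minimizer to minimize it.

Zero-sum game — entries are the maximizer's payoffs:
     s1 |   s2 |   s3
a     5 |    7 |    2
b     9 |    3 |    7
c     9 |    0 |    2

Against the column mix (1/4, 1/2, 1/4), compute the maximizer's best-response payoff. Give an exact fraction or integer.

a: (5)·(1/4) + (7)·(1/2) + (2)·(1/4) = 21/4.
b: (9)·(1/4) + (3)·(1/2) + (7)·(1/4) = 11/2.
c: (9)·(1/4) + (0)·(1/2) + (2)·(1/4) = 11/4.
The best pure response is b with expected payoff 11/2.

11/2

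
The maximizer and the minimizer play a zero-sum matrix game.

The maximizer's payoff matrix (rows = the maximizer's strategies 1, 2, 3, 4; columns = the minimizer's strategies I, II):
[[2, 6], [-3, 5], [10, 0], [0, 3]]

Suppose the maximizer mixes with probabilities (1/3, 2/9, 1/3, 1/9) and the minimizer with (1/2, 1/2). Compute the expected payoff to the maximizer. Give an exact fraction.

Against (1/2, 1/2), each row's expected payoff is 1: 4; 2: 1; 3: 5; 4: 3/2.
Taking the (1/3, 2/9, 1/3, 1/9)-weighted average: (1/3)·(4) + (2/9)·(1) + (1/3)·(5) + (1/9)·(3/2) = 61/18.

61/18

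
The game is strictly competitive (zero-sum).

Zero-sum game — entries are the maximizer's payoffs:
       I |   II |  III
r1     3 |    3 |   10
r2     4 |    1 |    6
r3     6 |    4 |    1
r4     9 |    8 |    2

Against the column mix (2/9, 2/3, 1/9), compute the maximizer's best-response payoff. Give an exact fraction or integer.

r1: (3)·(2/9) + (3)·(2/3) + (10)·(1/9) = 34/9.
r2: (4)·(2/9) + (1)·(2/3) + (6)·(1/9) = 20/9.
r3: (6)·(2/9) + (4)·(2/3) + (1)·(1/9) = 37/9.
r4: (9)·(2/9) + (8)·(2/3) + (2)·(1/9) = 68/9.
The best pure response is r4 with expected payoff 68/9.

68/9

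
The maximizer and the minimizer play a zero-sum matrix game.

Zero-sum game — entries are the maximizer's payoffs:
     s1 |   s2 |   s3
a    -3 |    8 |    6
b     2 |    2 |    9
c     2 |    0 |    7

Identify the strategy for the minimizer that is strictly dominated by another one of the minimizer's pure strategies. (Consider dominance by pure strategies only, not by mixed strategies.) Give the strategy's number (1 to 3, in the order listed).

3

The minimizer prefers columns that give the maximizer less. Compare s3 with s1: -3 < 6, 2 < 9, 2 < 7.
So s1 strictly dominates s3 for the minimizer; s3 is strictly dominated.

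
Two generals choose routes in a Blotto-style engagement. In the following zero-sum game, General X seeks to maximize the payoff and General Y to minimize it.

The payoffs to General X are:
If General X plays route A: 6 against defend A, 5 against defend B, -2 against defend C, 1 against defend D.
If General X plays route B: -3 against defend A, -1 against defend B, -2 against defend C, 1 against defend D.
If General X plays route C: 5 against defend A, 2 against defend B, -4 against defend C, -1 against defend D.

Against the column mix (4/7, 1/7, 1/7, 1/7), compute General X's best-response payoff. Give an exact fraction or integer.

4

route A: (6)·(4/7) + (5)·(1/7) + (-2)·(1/7) + (1)·(1/7) = 4.
route B: (-3)·(4/7) + (-1)·(1/7) + (-2)·(1/7) + (1)·(1/7) = -2.
route C: (5)·(4/7) + (2)·(1/7) + (-4)·(1/7) + (-1)·(1/7) = 17/7.
The best pure response is route A with expected payoff 4.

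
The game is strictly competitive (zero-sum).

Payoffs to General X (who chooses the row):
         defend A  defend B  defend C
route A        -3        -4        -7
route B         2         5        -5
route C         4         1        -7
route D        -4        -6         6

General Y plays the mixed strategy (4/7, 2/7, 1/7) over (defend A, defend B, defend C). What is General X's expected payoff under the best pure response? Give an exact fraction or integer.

route A: (-3)·(4/7) + (-4)·(2/7) + (-7)·(1/7) = -27/7.
route B: (2)·(4/7) + (5)·(2/7) + (-5)·(1/7) = 13/7.
route C: (4)·(4/7) + (1)·(2/7) + (-7)·(1/7) = 11/7.
route D: (-4)·(4/7) + (-6)·(2/7) + (6)·(1/7) = -22/7.
The best pure response is route B with expected payoff 13/7.

13/7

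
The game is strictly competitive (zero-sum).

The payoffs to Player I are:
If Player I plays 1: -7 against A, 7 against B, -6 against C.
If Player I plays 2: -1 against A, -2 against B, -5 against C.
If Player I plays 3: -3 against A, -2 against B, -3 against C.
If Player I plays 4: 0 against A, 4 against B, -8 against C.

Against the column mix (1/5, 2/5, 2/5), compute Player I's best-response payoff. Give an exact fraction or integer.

1: (-7)·(1/5) + (7)·(2/5) + (-6)·(2/5) = -1.
2: (-1)·(1/5) + (-2)·(2/5) + (-5)·(2/5) = -3.
3: (-3)·(1/5) + (-2)·(2/5) + (-3)·(2/5) = -13/5.
4: (0)·(1/5) + (4)·(2/5) + (-8)·(2/5) = -8/5.
The best pure response is 1 with expected payoff -1.

-1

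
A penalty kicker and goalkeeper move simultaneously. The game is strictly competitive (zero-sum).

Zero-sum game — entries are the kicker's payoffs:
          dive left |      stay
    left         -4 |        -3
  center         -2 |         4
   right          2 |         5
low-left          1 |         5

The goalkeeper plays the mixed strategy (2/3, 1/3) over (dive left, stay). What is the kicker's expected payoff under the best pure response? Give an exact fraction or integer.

3

left: (-4)·(2/3) + (-3)·(1/3) = -11/3.
center: (-2)·(2/3) + (4)·(1/3) = 0.
right: (2)·(2/3) + (5)·(1/3) = 3.
low-left: (1)·(2/3) + (5)·(1/3) = 7/3.
The best pure response is right with expected payoff 3.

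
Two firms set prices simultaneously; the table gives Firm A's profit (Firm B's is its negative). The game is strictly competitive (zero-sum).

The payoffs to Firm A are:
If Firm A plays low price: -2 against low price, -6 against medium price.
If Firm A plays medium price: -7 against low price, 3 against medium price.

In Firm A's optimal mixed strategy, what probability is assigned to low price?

Row minima are -6 and -7, so Firm A's maximin is -6; column maxima are -2 and 3, so Firm B's minimax is -2. These differ, so the equilibrium is in mixed strategies.
Let Firm A play low price with probability p. Firm B is indifferent when −2p − 7(1−p) = −6p + 3(1−p), giving p = 5/7.

5/7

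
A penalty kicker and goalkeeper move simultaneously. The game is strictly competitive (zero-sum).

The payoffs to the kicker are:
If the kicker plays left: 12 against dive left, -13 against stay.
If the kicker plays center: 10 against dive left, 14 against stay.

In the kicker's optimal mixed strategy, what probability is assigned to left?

Row minima are -13 and 10, so the kicker's maximin is 10; column maxima are 12 and 14, so the goalkeeper's minimax is 12. These differ, so the equilibrium is in mixed strategies.
Let the kicker play left with probability p. The goalkeeper is indifferent when 12p + 10(1−p) = −13p + 14(1−p), giving p = 4/29.

4/29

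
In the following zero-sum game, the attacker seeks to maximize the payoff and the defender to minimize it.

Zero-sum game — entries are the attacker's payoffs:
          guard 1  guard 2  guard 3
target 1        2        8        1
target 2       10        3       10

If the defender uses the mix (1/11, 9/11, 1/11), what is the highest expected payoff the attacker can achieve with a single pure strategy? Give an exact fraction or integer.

target 1: (2)·(1/11) + (8)·(9/11) + (1)·(1/11) = 75/11.
target 2: (10)·(1/11) + (3)·(9/11) + (10)·(1/11) = 47/11.
The best pure response is target 1 with expected payoff 75/11.

75/11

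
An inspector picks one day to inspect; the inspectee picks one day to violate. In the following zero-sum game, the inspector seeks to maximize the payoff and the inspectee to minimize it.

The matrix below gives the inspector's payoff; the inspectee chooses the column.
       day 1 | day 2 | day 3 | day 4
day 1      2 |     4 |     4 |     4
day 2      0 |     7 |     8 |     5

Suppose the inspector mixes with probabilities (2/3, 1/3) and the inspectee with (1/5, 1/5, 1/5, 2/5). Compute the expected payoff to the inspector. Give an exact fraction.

Against (1/5, 1/5, 1/5, 2/5), each row's expected payoff is day 1: 18/5; day 2: 5.
Taking the (2/3, 1/3)-weighted average: (2/3)·(18/5) + (1/3)·(5) = 61/15.

61/15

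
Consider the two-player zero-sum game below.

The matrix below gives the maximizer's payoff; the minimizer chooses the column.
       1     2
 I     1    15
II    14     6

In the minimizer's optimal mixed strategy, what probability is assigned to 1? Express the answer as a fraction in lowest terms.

Row minima are 1 and 6, so the maximizer's maximin is 6; column maxima are 14 and 15, so the minimizer's minimax is 14. These differ, so the equilibrium is in mixed strategies.
Let the minimizer play 1 with probability q. The maximizer is indifferent when q + 15(1−q) = 14q + 6(1−q), giving q = 9/22.

9/22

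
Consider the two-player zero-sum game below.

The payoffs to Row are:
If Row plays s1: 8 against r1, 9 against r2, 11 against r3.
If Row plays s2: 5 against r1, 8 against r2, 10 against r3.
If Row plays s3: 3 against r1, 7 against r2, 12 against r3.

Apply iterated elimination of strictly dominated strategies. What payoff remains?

8

Row s2 is strictly dominated by row s1 (8>5, 9>8, 11>10); eliminate s2.
Column r3 is strictly dominated by r1 for Column (8<11, 3<12); eliminate r3.
Column r2 is strictly dominated by r1 for Column (8<9, 3<7); eliminate r2.
Row s3 is strictly dominated by row s1 (8>3); eliminate s3.
Only (s1, r1) remains, with payoff 8.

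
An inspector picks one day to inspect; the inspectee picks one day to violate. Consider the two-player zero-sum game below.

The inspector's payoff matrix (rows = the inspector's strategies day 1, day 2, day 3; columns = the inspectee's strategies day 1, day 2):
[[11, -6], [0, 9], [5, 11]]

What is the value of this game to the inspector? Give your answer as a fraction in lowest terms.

Row day 2 is strictly dominated by row day 3, so the inspector never plays it.
The remaining 2×2 game on (day 1, day 3) × (day 1, day 2) has no saddle point. Let the inspector play day 1 with probability p; indifference gives 11p + 5(1−p) = −6p + 11(1−p), so p = 6/23.
Similarly the inspectee's optimal q on day 1 is 17/23, and the value is 11·(17/23) + (-6)·(6/23) = 151/23.

151/23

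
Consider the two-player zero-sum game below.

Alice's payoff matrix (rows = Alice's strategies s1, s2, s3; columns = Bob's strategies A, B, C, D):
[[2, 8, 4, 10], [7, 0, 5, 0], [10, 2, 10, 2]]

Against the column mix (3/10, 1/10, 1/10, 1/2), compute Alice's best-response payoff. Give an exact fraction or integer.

34/5

s1: (2)·(3/10) + (8)·(1/10) + (4)·(1/10) + (10)·(1/2) = 34/5.
s2: (7)·(3/10) + (0)·(1/10) + (5)·(1/10) + (0)·(1/2) = 13/5.
s3: (10)·(3/10) + (2)·(1/10) + (10)·(1/10) + (2)·(1/2) = 26/5.
The best pure response is s1 with expected payoff 34/5.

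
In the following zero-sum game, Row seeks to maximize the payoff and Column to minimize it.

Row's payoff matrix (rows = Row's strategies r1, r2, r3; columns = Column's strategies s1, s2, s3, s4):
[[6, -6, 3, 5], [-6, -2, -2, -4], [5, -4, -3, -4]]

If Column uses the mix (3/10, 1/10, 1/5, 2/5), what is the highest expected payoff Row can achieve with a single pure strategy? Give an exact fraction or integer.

19/5

r1: (6)·(3/10) + (-6)·(1/10) + (3)·(1/5) + (5)·(2/5) = 19/5.
r2: (-6)·(3/10) + (-2)·(1/10) + (-2)·(1/5) + (-4)·(2/5) = -4.
r3: (5)·(3/10) + (-4)·(1/10) + (-3)·(1/5) + (-4)·(2/5) = -11/10.
The best pure response is r1 with expected payoff 19/5.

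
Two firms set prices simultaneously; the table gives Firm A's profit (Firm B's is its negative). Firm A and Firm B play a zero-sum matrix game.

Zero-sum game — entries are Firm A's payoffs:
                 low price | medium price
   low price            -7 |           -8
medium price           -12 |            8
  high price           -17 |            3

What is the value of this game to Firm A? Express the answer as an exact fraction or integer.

Row high price is strictly dominated by row medium price, so Firm A never plays it.
The remaining 2×2 game on (low price, medium price) × (low price, medium price) has no saddle point. Let Firm A play low price with probability p; indifference gives −7p − 12(1−p) = −8p + 8(1−p), so p = 20/21.
Similarly Firm B's optimal q on low price is 16/21, and the value is -7·(16/21) + (-8)·(5/21) = -152/21.

-152/21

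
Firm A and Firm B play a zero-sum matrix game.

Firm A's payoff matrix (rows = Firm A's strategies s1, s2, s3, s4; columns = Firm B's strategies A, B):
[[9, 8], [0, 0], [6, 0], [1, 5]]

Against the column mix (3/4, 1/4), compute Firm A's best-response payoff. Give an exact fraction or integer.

s1: (9)·(3/4) + (8)·(1/4) = 35/4.
s2: (0)·(3/4) + (0)·(1/4) = 0.
s3: (6)·(3/4) + (0)·(1/4) = 9/2.
s4: (1)·(3/4) + (5)·(1/4) = 2.
The best pure response is s1 with expected payoff 35/4.

35/4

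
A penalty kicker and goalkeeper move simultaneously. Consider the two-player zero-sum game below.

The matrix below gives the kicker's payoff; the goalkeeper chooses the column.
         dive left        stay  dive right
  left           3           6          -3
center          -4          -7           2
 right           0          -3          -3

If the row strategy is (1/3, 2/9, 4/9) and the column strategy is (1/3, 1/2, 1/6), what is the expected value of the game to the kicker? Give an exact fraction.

Against (1/3, 1/2, 1/6), each row's expected payoff is left: 7/2; center: -9/2; right: -2.
Taking the (1/3, 2/9, 4/9)-weighted average: (1/3)·(7/2) + (2/9)·(-9/2) + (4/9)·(-2) = -13/18.

-13/18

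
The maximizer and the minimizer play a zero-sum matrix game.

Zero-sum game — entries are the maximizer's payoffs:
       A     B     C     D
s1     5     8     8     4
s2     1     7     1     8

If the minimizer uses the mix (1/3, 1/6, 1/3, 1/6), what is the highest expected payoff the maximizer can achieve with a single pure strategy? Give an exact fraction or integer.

s1: (5)·(1/3) + (8)·(1/6) + (8)·(1/3) + (4)·(1/6) = 19/3.
s2: (1)·(1/3) + (7)·(1/6) + (1)·(1/3) + (8)·(1/6) = 19/6.
The best pure response is s1 with expected payoff 19/3.

19/3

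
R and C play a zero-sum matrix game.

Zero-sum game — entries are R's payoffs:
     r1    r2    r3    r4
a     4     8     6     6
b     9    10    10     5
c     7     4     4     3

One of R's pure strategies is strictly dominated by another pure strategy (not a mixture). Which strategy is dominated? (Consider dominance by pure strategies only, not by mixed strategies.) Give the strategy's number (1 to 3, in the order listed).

Compare c with b: 9 > 7, 10 > 4, 10 > 4, 5 > 3.
So b strictly dominates c for R; c is strictly dominated.

3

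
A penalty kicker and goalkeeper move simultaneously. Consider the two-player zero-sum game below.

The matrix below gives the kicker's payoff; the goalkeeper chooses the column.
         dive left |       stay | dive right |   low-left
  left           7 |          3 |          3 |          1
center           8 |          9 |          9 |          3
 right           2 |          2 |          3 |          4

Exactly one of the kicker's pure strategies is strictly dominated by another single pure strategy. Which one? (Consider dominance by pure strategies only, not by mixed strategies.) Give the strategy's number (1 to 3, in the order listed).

1

Compare left with center: 8 > 7, 9 > 3, 9 > 3, 3 > 1.
So center strictly dominates left for the kicker; left is strictly dominated.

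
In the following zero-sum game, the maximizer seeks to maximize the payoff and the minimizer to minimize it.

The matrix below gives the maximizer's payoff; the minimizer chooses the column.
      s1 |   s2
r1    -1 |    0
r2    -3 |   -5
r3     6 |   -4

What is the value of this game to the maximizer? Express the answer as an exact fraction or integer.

-4/11

Row r2 is strictly dominated by row r1, so the maximizer never plays it.
The remaining 2×2 game on (r1, r3) × (s1, s2) has no saddle point. Let the maximizer play r1 with probability p; indifference gives −p + 6(1−p) = −4(1−p), so p = 10/11.
Similarly the minimizer's optimal q on s1 is 4/11, and the value is -1·(4/11) + (0)·(7/11) = -4/11.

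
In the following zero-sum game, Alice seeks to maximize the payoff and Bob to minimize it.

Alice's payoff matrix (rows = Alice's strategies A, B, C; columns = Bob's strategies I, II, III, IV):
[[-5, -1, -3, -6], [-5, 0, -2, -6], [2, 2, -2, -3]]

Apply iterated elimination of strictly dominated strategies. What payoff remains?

-3

Row A is strictly dominated by row C (2>-5, 2>-1, -2>-3, -3>-6); eliminate A.
Column I is strictly dominated by IV for Bob (-6<-5, -3<2); eliminate I.
Column II is strictly dominated by III for Bob (-2<0, -2<2); eliminate II.
Column III is strictly dominated by IV for Bob (-6<-2, -3<-2); eliminate III.
Row B is strictly dominated by row C (-3>-6); eliminate B.
Only (C, IV) remains, with payoff -3.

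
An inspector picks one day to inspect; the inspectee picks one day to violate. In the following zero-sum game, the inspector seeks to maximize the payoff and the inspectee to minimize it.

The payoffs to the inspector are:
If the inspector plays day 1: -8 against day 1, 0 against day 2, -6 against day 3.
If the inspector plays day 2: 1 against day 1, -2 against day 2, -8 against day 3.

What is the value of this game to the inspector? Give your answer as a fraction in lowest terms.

-70/11

Column day 2 is strictly dominated by day 3 for the inspectee (it gives the inspector more in every row).
The remaining 2×2 game on (day 1, day 2) × (day 1, day 3) has no saddle point. Let the inspector play day 1 with probability p; indifference gives −8p + (1−p) = −6p − 8(1−p), so p = 9/11.
Similarly the inspectee's optimal q on day 1 is 2/11, and the value is -8·(2/11) + (-6)·(9/11) = -70/11.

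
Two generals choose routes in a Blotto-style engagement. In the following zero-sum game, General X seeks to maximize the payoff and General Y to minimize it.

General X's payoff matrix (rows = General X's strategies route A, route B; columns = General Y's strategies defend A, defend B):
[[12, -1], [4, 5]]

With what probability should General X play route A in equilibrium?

1/14

Row minima are -1 and 4, so General X's maximin is 4; column maxima are 12 and 5, so General Y's minimax is 5. These differ, so the equilibrium is in mixed strategies.
Let General X play route A with probability p. General Y is indifferent when 12p + 4(1−p) = −p + 5(1−p), giving p = 1/14.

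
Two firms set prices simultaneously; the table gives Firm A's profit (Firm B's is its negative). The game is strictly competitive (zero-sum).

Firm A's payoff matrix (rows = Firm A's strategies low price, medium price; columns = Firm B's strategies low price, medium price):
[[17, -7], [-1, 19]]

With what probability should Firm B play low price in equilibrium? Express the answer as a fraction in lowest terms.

13/22

Row minima are -7 and -1, so Firm A's maximin is -1; column maxima are 17 and 19, so Firm B's minimax is 17. These differ, so the equilibrium is in mixed strategies.
Let Firm B play low price with probability q. Firm A is indifferent when 17q − 7(1−q) = −q + 19(1−q), giving q = 13/22.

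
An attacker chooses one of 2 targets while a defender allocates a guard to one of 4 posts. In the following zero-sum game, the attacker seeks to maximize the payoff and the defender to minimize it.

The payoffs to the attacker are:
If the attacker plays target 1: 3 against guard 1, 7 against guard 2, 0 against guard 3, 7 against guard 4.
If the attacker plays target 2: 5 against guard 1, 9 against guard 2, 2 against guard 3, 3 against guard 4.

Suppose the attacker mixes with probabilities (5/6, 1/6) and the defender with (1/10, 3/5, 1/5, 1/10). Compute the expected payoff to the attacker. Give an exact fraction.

Against (1/10, 3/5, 1/5, 1/10), each row's expected payoff is target 1: 26/5; target 2: 33/5.
Taking the (5/6, 1/6)-weighted average: (5/6)·(26/5) + (1/6)·(33/5) = 163/30.

163/30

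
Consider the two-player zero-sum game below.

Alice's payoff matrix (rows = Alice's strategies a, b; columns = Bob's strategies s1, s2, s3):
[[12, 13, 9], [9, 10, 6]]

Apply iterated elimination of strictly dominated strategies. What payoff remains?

Row b is strictly dominated by row a (12>9, 13>10, 9>6); eliminate b.
Column s1 is strictly dominated by s3 for Bob (9<12); eliminate s1.
Column s2 is strictly dominated by s3 for Bob (9<13); eliminate s2.
Only (a, s3) remains, with payoff 9.

9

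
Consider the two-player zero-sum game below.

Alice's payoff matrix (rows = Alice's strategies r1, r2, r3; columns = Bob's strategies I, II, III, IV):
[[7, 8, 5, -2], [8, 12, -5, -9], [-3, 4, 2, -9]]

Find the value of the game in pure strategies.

-2

Row minima: -2, -9, -9 → Alice's maximin is -2.
Column maxima: 8, 12, 5, -2 → Bob's minimax is -2.
They coincide at (r1, IV), so the value is -2.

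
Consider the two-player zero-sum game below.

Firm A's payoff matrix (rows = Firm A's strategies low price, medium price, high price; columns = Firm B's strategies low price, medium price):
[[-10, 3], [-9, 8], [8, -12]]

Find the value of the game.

Row low price is strictly dominated by row medium price, so Firm A never plays it.
The remaining 2×2 game on (medium price, high price) × (low price, medium price) has no saddle point. Let Firm A play medium price with probability p; indifference gives −9p + 8(1−p) = 8p − 12(1−p), so p = 20/37.
Similarly Firm B's optimal q on low price is 20/37, and the value is -9·(20/37) + (8)·(17/37) = -44/37.

-44/37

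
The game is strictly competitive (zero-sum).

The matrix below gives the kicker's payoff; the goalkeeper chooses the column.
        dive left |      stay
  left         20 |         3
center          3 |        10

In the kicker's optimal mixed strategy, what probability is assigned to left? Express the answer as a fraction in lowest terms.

7/24

Row minima are 3 and 3, so the kicker's maximin is 3; column maxima are 20 and 10, so the goalkeeper's minimax is 10. These differ, so the equilibrium is in mixed strategies.
Let the kicker play left with probability p. The goalkeeper is indifferent when 20p + 3(1−p) = 3p + 10(1−p), giving p = 7/24.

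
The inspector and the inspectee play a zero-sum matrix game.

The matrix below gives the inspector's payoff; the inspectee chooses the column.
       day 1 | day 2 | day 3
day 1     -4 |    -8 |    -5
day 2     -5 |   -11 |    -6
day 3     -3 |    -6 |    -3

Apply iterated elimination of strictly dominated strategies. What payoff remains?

Column day 1 is strictly dominated by day 2 for the inspectee (-8<-4, -11<-5, -6<-3); eliminate day 1.
Column day 3 is strictly dominated by day 2 for the inspectee (-8<-5, -11<-6, -6<-3); eliminate day 3.
Row day 2 is strictly dominated by row day 1 (-8>-11); eliminate day 2.
Row day 1 is strictly dominated by row day 3 (-6>-8); eliminate day 1.
Only (day 3, day 2) remains, with payoff -6.

-6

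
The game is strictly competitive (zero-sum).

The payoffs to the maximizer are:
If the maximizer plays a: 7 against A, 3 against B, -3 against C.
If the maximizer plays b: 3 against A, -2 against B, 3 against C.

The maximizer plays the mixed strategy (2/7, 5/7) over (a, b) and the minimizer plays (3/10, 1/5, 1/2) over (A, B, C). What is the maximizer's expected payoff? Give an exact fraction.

Against (3/10, 1/5, 1/2), each row's expected payoff is a: 6/5; b: 2.
Taking the (2/7, 5/7)-weighted average: (2/7)·(6/5) + (5/7)·(2) = 62/35.

62/35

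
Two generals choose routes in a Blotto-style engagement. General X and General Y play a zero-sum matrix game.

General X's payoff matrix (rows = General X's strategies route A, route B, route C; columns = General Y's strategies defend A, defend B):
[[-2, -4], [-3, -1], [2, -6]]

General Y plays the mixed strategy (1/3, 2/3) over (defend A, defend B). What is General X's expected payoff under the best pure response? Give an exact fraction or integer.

-5/3

route A: (-2)·(1/3) + (-4)·(2/3) = -10/3.
route B: (-3)·(1/3) + (-1)·(2/3) = -5/3.
route C: (2)·(1/3) + (-6)·(2/3) = -10/3.
The best pure response is route B with expected payoff -5/3.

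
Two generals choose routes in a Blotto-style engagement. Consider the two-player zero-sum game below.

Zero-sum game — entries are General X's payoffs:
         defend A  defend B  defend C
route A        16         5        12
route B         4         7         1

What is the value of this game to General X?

Column defend A is strictly dominated by defend C for General Y (it gives General X more in every row).
The remaining 2×2 game on (route A, route B) × (defend B, defend C) has no saddle point. Let General X play route A with probability p; indifference gives 5p + 7(1−p) = 12p + (1−p), so p = 6/13.
Similarly General Y's optimal q on defend B is 11/13, and the value is 5·(11/13) + (12)·(2/13) = 79/13.

79/13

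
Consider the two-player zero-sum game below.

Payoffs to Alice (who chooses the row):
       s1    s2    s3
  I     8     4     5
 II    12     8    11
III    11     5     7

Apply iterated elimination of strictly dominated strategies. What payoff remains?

8

Row III is strictly dominated by row II (12>11, 8>5, 11>7); eliminate III.
Row I is strictly dominated by row II (12>8, 8>4, 11>5); eliminate I.
Column s1 is strictly dominated by s2 for Bob (8<12); eliminate s1.
Column s3 is strictly dominated by s2 for Bob (8<11); eliminate s3.
Only (II, s2) remains, with payoff 8.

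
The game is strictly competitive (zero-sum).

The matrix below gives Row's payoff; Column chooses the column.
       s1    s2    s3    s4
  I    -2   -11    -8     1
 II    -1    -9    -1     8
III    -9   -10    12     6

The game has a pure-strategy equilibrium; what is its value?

Row minima: -11, -9, -10 → Row's maximin is -9.
Column maxima: -1, -9, 12, 8 → Column's minimax is -9.
They coincide at (II, s2), so the value is -9.

-9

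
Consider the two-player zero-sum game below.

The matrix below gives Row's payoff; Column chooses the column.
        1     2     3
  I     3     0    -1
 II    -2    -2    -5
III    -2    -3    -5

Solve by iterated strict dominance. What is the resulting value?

-1

Column 2 is strictly dominated by 3 for Column (-1<0, -5<-2, -5<-3); eliminate 2.
Row II is strictly dominated by row I (3>-2, -1>-5); eliminate II.
Row III is strictly dominated by row I (3>-2, -1>-5); eliminate III.
Column 1 is strictly dominated by 3 for Column (-1<3); eliminate 1.
Only (I, 3) remains, with payoff -1.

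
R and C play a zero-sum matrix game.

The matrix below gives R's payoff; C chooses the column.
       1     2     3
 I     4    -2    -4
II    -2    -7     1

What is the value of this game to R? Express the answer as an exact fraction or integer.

Column 1 is strictly dominated by 2 for C (it gives R more in every row).
The remaining 2×2 game on (I, II) × (2, 3) has no saddle point. Let R play I with probability p; indifference gives −2p − 7(1−p) = −4p + (1−p), so p = 4/5.
Similarly C's optimal q on 2 is 1/2, and the value is -2·(1/2) + (-4)·(1/2) = -3.

-3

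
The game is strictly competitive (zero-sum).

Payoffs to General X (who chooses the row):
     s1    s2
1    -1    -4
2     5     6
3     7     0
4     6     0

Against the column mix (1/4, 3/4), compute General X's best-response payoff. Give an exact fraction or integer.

23/4

1: (-1)·(1/4) + (-4)·(3/4) = -13/4.
2: (5)·(1/4) + (6)·(3/4) = 23/4.
3: (7)·(1/4) + (0)·(3/4) = 7/4.
4: (6)·(1/4) + (0)·(3/4) = 3/2.
The best pure response is 2 with expected payoff 23/4.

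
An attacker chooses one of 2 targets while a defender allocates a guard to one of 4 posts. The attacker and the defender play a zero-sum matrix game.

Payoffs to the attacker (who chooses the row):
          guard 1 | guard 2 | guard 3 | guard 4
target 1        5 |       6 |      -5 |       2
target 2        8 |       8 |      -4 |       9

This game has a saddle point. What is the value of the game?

Row minima: -5, -4 → the attacker's maximin is -4.
Column maxima: 8, 8, -4, 9 → the defender's minimax is -4.
They coincide at (target 2, guard 3), so the value is -4.

-4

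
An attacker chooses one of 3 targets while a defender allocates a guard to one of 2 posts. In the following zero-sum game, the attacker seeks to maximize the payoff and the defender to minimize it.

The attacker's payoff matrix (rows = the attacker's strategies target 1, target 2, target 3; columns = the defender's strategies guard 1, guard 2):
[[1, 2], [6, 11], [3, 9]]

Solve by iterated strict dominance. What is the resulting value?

Row target 3 is strictly dominated by row target 2 (6>3, 11>9); eliminate target 3.
Column guard 2 is strictly dominated by guard 1 for the defender (1<2, 6<11); eliminate guard 2.
Row target 1 is strictly dominated by row target 2 (6>1); eliminate target 1.
Only (target 2, guard 1) remains, with payoff 6.

6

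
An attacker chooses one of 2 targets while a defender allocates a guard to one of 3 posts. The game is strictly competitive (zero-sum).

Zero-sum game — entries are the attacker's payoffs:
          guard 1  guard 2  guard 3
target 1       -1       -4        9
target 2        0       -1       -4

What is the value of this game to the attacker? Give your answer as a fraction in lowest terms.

-25/16

Column guard 1 is strictly dominated by guard 2 for the defender (it gives the attacker more in every row).
The remaining 2×2 game on (target 1, target 2) × (guard 2, guard 3) has no saddle point. Let the attacker play target 1 with probability p; indifference gives −4p − (1−p) = 9p − 4(1−p), so p = 3/16.
Similarly the defender's optimal q on guard 2 is 13/16, and the value is -4·(13/16) + (9)·(3/16) = -25/16.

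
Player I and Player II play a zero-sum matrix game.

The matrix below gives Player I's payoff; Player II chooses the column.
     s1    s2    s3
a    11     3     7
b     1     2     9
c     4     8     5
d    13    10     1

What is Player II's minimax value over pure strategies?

The worst case (largest entry) in each column is s1: 13, s2: 10, s3: 9.
The best (smallest) of these is 9.

9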